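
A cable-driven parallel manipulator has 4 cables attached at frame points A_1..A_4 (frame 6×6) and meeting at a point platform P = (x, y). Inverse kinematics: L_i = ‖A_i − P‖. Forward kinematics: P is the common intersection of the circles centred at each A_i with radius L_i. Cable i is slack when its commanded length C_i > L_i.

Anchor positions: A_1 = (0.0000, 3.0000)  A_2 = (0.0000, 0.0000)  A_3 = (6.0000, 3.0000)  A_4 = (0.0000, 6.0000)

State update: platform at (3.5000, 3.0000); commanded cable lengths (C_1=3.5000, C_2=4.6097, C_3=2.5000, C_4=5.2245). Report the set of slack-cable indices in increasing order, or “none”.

cable 1: L_1 = ‖A_1−P‖ = 3.5000;  C_1 = 3.5000 → taut
cable 2: L_2 = ‖A_2−P‖ = 4.6098;  C_2 = 4.6097 → taut
cable 3: L_3 = ‖A_3−P‖ = 2.5000;  C_3 = 2.5000 → taut
cable 4: L_4 = ‖A_4−P‖ = 4.6098;  C_4 = 5.2245 → slack

4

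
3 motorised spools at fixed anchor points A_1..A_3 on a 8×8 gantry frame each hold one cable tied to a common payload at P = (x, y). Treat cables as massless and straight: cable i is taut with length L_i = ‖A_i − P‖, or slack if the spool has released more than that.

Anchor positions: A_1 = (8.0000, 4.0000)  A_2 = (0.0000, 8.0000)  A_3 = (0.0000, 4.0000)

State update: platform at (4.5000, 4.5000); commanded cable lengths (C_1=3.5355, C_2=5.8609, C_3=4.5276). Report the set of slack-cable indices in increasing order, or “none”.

2

cable 1: √((3.5000)²+(-0.5000)²)=3.5355, C_1=3.5355: taut
cable 2: √((-4.5000)²+(3.5000)²)=5.7009, C_2=5.8609: slack
cable 3: √((-4.5000)²+(-0.5000)²)=4.5277, C_3=4.5276: taut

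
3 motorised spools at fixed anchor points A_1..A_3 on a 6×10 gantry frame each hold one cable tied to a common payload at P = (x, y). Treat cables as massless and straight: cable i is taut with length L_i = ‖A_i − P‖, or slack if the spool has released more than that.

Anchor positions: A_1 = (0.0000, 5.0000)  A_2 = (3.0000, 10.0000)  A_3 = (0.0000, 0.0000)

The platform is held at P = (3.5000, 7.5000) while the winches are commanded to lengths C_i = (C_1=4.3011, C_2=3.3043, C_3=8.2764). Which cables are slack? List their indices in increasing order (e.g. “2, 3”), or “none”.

2

cable 1: √((-3.5000)²+(-2.5000)²)=4.3012, C_1=4.3011: taut
cable 2: √((-0.5000)²+(2.5000)²)=2.5495, C_2=3.3043: slack
cable 3: √((-3.5000)²+(-7.5000)²)=8.2765, C_3=8.2764: taut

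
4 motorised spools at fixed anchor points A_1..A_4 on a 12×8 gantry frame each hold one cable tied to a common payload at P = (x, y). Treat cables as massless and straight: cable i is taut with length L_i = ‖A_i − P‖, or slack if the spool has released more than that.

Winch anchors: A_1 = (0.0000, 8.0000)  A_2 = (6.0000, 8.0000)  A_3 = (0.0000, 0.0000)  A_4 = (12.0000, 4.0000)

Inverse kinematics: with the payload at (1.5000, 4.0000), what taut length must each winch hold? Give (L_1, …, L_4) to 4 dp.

(4.2720, 6.0208, 4.2720, 10.5000)

cable 1: Δx=-1.5000, Δy=4.0000; L_1 = √(Δx²+Δy²) = 4.2720
cable 2: Δx=4.5000, Δy=4.0000; L_2 = √(Δx²+Δy²) = 6.0208
cable 3: Δx=-1.5000, Δy=-4.0000; L_3 = √(Δx²+Δy²) = 4.2720
cable 4: Δx=10.5000, Δy=0.0000; L_4 = √(Δx²+Δy²) = 10.5000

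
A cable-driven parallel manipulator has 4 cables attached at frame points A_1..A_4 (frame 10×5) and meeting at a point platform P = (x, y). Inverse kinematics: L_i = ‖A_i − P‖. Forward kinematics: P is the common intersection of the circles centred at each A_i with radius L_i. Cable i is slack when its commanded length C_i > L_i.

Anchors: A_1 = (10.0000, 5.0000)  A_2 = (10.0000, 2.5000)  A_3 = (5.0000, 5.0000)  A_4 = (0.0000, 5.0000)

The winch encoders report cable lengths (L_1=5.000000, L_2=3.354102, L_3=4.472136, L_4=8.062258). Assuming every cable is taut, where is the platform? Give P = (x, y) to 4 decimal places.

circle eqns → linear via eq_j − eq_1; set c_j = A_j·A_j − L_j²
c_1 = 100.0000+25.0000−25.0000 = 100.0000
0.0000·x + 5.0000·y = c_1−c_2 = 5.0000
10.0000·x + 0.0000·y = c_1−c_3 = 70.0000
20.0000·x + 0.0000·y = c_1−c_4 = 140.0000
solve first two rows → x=7.0000, y=1.0000
check cable 4: ‖A_4−P‖² = 65.0000 ≈ L_4² = 65.0000 ✓

(7.0000, 1.0000)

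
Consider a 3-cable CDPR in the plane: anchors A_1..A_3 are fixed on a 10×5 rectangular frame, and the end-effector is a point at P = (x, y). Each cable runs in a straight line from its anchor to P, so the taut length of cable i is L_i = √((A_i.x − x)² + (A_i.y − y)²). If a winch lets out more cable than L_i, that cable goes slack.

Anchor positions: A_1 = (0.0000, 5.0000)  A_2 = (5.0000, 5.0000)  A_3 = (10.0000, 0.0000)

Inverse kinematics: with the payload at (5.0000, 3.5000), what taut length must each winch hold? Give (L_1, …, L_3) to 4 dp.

(5.2202, 1.5000, 6.1033)

L_1 = √((0.0000−5.0000)² + (5.0000−3.5000)²) = 5.2202
L_2 = √((5.0000−5.0000)² + (5.0000−3.5000)²) = 1.5000
L_3 = √((10.0000−5.0000)² + (0.0000−3.5000)²) = 6.1033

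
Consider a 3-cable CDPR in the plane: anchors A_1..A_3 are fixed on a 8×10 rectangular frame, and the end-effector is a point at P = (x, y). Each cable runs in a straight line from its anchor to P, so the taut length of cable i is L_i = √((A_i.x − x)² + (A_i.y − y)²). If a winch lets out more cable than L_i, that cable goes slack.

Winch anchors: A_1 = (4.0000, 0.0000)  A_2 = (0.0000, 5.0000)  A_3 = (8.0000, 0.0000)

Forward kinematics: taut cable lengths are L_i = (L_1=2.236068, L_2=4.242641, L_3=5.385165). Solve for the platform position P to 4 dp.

(3.0000, 2.0000)

circle eqns → linear via eq_j − eq_1; set q_j = A_j·A_j − L_j²
q_1 = 16.0000+0.0000−5.0000 = 11.0000
8.0000·x − 10.0000·y = q_1−q_2 = 4.0000
-8.0000·x + 0.0000·y = q_1−q_3 = -24.0000
solve first two rows → x=3.0000, y=2.0000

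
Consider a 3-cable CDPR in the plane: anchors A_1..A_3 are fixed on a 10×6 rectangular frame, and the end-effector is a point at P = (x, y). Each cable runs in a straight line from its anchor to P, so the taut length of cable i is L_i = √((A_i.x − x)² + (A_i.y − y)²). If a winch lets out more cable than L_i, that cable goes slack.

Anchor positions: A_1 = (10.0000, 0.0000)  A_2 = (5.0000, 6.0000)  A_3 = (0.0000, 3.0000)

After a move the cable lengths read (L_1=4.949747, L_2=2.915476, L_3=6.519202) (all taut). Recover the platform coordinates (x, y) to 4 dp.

expand ‖A_i−P‖²=L_i² and subtract eq 1 (c_i ≔ ‖A_i‖²−L_i²)
c_1 = 100.0000+0.0000−24.5000 = 75.5000
eq1−eq2 → [10.0000  -12.0000]·P = 23.0000
eq1−eq3 → [20.0000  -6.0000]·P = 109.0000
2×2 solve → P = (6.5000, 3.5000)

(6.5000, 3.5000)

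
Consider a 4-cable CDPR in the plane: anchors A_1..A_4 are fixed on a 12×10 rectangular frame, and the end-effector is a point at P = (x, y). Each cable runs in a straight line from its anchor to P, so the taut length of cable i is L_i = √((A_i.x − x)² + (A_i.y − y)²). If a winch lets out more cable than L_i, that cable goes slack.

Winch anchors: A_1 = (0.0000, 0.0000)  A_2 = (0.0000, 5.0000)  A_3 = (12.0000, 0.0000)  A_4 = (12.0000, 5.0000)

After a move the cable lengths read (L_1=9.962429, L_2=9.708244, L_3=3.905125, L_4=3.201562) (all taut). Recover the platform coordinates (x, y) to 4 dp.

circle eqns → linear via eq_j − eq_1; set c_j = A_j·A_j − L_j²
c_1 = 0.0000+0.0000−99.2500 = -99.2500
0.0000·x − 10.0000·y = c_1−c_2 = -30.0000
-24.0000·x + 0.0000·y = c_1−c_3 = -228.0000
-24.0000·x − 10.0000·y = c_1−c_4 = -258.0000
solve first two rows → x=9.5000, y=3.0000
check cable 4: ‖A_4−P‖² = 10.2500 ≈ L_4² = 10.2500 ✓

(9.5000, 3.0000)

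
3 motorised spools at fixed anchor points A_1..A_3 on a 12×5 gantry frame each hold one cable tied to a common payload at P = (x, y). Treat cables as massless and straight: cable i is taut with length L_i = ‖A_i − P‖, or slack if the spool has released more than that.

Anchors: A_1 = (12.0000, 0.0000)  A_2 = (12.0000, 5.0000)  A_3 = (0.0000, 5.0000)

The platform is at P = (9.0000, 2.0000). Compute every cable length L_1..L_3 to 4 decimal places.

L_1 = √((12.0000−9.0000)² + (0.0000−2.0000)²) = 3.6056
L_2 = √((12.0000−9.0000)² + (5.0000−2.0000)²) = 4.2426
L_3 = √((0.0000−9.0000)² + (5.0000−2.0000)²) = 9.4868

(3.6056, 4.2426, 9.4868)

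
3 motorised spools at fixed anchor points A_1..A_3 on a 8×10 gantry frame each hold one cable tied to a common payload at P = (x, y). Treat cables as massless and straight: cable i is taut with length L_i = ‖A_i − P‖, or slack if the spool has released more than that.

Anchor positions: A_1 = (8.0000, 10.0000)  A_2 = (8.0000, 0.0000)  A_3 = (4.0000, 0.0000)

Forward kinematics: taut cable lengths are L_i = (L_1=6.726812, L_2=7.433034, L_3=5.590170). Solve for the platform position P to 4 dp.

each cable: (A_i−P)·(A_i−P) = L_i²; let c_i = ‖A_i‖²−L_i²
c_1 = 64.0000+100.0000−45.2500 = 118.7500
row 1: 0.0000x + 20.0000y = 110.0000  (c_2=8.7500)
row 2: 8.0000x + 20.0000y = 134.0000  (c_3=-15.2500)
Cramer on rows 1–2 → x = 3.0000, y = 5.5000

(3.0000, 5.5000)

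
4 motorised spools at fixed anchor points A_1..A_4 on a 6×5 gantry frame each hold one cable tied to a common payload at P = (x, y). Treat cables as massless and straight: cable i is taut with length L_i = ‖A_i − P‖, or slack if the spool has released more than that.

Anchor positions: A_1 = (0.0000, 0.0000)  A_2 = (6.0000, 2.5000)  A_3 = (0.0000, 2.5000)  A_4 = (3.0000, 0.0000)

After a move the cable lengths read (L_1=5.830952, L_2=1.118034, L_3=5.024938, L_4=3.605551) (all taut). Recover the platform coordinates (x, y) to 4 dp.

(5.0000, 3.0000)

circle eqns → linear via eq_j − eq_1; set c_j = A_j·A_j − L_j²
c_1 = 0.0000+0.0000−34.0000 = -34.0000
-12.0000·x − 5.0000·y = c_1−c_2 = -75.0000
0.0000·x − 5.0000·y = c_1−c_3 = -15.0000
-6.0000·x + 0.0000·y = c_1−c_4 = -30.0000
solve first two rows → x=5.0000, y=3.0000
check cable 4: ‖A_4−P‖² = 13.0000 ≈ L_4² = 13.0000 ✓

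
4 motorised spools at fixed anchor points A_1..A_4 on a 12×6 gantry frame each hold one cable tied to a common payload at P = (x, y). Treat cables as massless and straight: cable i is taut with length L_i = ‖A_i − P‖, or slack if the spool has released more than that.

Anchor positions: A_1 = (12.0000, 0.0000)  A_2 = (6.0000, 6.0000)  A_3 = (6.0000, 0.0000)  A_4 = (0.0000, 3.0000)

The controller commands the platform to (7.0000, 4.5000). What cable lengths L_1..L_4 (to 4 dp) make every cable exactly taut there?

(6.7268, 1.8028, 4.6098, 7.1589)

L_1: Δ = A_1−P = (5.0000, -4.5000) → ‖Δ‖ = √45.2500 = 6.7268
L_2: Δ = A_2−P = (-1.0000, 1.5000) → ‖Δ‖ = √3.2500 = 1.8028
L_3: Δ = A_3−P = (-1.0000, -4.5000) → ‖Δ‖ = √21.2500 = 4.6098
L_4: Δ = A_4−P = (-7.0000, -1.5000) → ‖Δ‖ = √51.2500 = 7.1589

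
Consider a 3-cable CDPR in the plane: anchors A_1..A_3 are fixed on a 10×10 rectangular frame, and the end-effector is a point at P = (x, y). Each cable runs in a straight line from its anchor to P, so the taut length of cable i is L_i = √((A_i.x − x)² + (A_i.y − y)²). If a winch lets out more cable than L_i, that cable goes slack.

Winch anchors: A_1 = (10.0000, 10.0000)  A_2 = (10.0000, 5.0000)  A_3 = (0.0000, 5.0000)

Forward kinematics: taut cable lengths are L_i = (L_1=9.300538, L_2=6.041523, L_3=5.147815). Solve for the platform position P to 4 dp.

circle eqns → linear via eq_j − eq_1; set c_j = A_j·A_j − L_j²
c_1 = 100.0000+100.0000−86.5000 = 113.5000
0.0000·x + 10.0000·y = c_1−c_2 = 25.0000
20.0000·x + 10.0000·y = c_1−c_3 = 115.0000
solve first two rows → x=4.5000, y=2.5000

(4.5000, 2.5000)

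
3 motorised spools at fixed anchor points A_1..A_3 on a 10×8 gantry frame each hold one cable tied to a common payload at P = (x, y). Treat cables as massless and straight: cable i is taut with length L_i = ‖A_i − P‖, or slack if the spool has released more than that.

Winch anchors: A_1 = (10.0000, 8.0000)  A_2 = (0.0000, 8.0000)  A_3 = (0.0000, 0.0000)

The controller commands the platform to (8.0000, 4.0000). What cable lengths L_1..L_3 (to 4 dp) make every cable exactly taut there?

cable 1: Δx=2.0000, Δy=4.0000; L_1 = √(Δx²+Δy²) = 4.4721
cable 2: Δx=-8.0000, Δy=4.0000; L_2 = √(Δx²+Δy²) = 8.9443
cable 3: Δx=-8.0000, Δy=-4.0000; L_3 = √(Δx²+Δy²) = 8.9443

(4.4721, 8.9443, 8.9443)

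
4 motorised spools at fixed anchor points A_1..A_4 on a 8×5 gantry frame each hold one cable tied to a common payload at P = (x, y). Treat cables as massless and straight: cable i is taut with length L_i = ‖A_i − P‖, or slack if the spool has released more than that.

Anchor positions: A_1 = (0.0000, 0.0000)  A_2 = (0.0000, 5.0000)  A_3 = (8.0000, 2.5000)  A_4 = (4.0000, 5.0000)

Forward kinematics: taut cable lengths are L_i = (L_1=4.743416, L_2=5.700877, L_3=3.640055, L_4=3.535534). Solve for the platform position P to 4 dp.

(4.5000, 1.5000)

expand ‖A_i−P‖²=L_i² and subtract eq 1 (c_i ≔ ‖A_i‖²−L_i²)
c_1 = 0.0000+0.0000−22.5000 = -22.5000
eq1−eq2 → [0.0000  -10.0000]·P = -15.0000
eq1−eq3 → [-16.0000  -5.0000]·P = -79.5000
eq1−eq4 → [-8.0000  -10.0000]·P = -51.0000
2×2 solve → P = (4.5000, 1.5000)
check cable 4: ‖A_4−P‖² = 12.5000 ≈ L_4² = 12.5000 ✓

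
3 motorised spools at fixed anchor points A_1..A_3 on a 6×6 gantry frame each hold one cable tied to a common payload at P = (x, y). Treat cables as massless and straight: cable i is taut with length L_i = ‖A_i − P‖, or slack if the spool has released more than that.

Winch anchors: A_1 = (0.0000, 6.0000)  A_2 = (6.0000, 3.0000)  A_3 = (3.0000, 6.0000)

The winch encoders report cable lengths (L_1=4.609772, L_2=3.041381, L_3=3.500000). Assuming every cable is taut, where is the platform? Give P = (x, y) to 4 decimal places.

(3.0000, 2.5000)

each cable: (A_i−P)·(A_i−P) = L_i²; let c_i = ‖A_i‖²−L_i²
c_1 = 0.0000+36.0000−21.2500 = 14.7500
row 1: -12.0000x + 6.0000y = -21.0000  (c_2=35.7500)
row 2: -6.0000x + 0.0000y = -18.0000  (c_3=32.7500)
Cramer on rows 1–2 → x = 3.0000, y = 2.5000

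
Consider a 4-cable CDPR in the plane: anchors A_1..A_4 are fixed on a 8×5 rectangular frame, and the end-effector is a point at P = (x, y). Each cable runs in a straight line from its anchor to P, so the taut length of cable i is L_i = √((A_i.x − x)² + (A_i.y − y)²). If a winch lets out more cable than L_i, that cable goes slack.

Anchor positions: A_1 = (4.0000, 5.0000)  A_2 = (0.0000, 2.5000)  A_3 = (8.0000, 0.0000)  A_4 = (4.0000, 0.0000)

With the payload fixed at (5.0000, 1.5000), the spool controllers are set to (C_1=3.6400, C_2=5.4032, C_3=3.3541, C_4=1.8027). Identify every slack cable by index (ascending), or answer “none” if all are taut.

2

cable 1: L_1 = ‖A_1−P‖ = 3.6401;  C_1 = 3.6400 → taut
cable 2: L_2 = ‖A_2−P‖ = 5.0990;  C_2 = 5.4032 → slack
cable 3: L_3 = ‖A_3−P‖ = 3.3541;  C_3 = 3.3541 → taut
cable 4: L_4 = ‖A_4−P‖ = 1.8028;  C_4 = 1.8027 → taut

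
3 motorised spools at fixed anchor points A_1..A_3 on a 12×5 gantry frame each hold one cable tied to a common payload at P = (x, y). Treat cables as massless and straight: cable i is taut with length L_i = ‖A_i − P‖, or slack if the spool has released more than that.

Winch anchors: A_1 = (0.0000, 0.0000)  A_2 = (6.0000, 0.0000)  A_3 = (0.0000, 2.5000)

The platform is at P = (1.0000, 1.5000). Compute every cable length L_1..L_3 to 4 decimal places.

(1.8028, 5.2202, 1.4142)

cable 1: Δx=-1.0000, Δy=-1.5000; L_1 = √(Δx²+Δy²) = 1.8028
cable 2: Δx=5.0000, Δy=-1.5000; L_2 = √(Δx²+Δy²) = 5.2202
cable 3: Δx=-1.0000, Δy=1.0000; L_3 = √(Δx²+Δy²) = 1.4142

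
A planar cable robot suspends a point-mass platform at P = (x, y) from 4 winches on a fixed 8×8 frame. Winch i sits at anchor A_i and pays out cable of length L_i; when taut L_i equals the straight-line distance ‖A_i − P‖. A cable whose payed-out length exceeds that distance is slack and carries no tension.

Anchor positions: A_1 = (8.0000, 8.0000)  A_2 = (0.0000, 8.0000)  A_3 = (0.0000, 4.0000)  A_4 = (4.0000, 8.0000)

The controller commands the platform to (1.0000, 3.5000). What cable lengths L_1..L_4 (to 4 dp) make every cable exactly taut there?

L_1 = √((8.0000−1.0000)² + (8.0000−3.5000)²) = 8.3217
L_2 = √((0.0000−1.0000)² + (8.0000−3.5000)²) = 4.6098
L_3 = √((0.0000−1.0000)² + (4.0000−3.5000)²) = 1.1180
L_4 = √((4.0000−1.0000)² + (8.0000−3.5000)²) = 5.4083

(8.3217, 4.6098, 1.1180, 5.4083)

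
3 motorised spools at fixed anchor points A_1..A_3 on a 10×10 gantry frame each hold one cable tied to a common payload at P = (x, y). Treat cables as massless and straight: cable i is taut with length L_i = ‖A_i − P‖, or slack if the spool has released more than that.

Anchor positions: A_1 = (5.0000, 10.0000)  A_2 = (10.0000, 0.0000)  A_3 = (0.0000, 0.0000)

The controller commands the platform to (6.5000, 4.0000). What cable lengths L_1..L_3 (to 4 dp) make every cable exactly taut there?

L_1 = √((5.0000−6.5000)² + (10.0000−4.0000)²) = 6.1847
L_2 = √((10.0000−6.5000)² + (0.0000−4.0000)²) = 5.3151
L_3 = √((0.0000−6.5000)² + (0.0000−4.0000)²) = 7.6322

(6.1847, 5.3151, 7.6322)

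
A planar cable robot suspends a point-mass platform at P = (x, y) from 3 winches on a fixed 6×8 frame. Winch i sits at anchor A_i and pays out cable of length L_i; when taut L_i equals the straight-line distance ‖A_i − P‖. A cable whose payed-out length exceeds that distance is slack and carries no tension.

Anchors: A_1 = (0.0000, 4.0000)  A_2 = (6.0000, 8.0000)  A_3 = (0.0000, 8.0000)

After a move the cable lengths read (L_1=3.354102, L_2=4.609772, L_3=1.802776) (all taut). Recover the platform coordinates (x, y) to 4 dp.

circle eqns → linear via eq_j − eq_1; set c_j = A_j·A_j − L_j²
c_1 = 0.0000+16.0000−11.2500 = 4.7500
-12.0000·x − 8.0000·y = c_1−c_2 = -74.0000
0.0000·x − 8.0000·y = c_1−c_3 = -56.0000
solve first two rows → x=1.5000, y=7.0000

(1.5000, 7.0000)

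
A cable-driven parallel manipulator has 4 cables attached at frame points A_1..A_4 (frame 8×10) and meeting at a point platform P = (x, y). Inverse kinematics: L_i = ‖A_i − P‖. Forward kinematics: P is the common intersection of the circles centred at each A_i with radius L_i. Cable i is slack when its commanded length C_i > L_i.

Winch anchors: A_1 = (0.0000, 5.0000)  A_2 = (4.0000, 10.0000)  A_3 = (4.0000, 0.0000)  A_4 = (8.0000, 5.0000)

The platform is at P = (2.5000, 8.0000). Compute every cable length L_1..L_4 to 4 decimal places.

L_1: Δ = A_1−P = (-2.5000, -3.0000) → ‖Δ‖ = √15.2500 = 3.9051
L_2: Δ = A_2−P = (1.5000, 2.0000) → ‖Δ‖ = √6.2500 = 2.5000
L_3: Δ = A_3−P = (1.5000, -8.0000) → ‖Δ‖ = √66.2500 = 8.1394
L_4: Δ = A_4−P = (5.5000, -3.0000) → ‖Δ‖ = √39.2500 = 6.2650

(3.9051, 2.5000, 8.1394, 6.2650)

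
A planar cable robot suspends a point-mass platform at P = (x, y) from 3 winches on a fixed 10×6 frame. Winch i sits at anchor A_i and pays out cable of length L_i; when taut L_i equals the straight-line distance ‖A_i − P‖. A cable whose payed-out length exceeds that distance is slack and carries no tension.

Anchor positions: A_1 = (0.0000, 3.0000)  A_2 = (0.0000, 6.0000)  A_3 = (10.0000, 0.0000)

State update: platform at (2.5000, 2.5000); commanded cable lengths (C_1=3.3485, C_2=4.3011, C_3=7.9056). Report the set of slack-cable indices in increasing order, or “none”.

1

i=1: geometric 2.5495 vs commanded 3.3485 ⇒ slack
i=2: geometric 4.3012 vs commanded 4.3011 ⇒ taut
i=3: geometric 7.9057 vs commanded 7.9056 ⇒ taut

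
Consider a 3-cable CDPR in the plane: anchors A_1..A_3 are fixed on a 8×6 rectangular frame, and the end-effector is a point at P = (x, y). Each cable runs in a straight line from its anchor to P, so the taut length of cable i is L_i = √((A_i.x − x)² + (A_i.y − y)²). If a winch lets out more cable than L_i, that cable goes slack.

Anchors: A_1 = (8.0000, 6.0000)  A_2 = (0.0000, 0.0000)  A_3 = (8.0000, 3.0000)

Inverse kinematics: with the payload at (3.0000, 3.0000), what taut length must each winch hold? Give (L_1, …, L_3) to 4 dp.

L_1: Δ = A_1−P = (5.0000, 3.0000) → ‖Δ‖ = √34.0000 = 5.8310
L_2: Δ = A_2−P = (-3.0000, -3.0000) → ‖Δ‖ = √18.0000 = 4.2426
L_3: Δ = A_3−P = (5.0000, 0.0000) → ‖Δ‖ = √25.0000 = 5.0000

(5.8310, 4.2426, 5.0000)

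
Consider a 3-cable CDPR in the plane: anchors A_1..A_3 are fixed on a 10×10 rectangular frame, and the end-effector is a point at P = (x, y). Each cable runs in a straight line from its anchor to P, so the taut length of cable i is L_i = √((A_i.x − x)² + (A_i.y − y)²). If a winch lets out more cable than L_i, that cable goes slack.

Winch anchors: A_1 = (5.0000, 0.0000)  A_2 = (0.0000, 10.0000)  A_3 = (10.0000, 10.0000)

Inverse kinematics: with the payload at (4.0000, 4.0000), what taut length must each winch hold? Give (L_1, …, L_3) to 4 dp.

(4.1231, 7.2111, 8.4853)

L_1 = √((5.0000−4.0000)² + (0.0000−4.0000)²) = 4.1231
L_2 = √((0.0000−4.0000)² + (10.0000−4.0000)²) = 7.2111
L_3 = √((10.0000−4.0000)² + (10.0000−4.0000)²) = 8.4853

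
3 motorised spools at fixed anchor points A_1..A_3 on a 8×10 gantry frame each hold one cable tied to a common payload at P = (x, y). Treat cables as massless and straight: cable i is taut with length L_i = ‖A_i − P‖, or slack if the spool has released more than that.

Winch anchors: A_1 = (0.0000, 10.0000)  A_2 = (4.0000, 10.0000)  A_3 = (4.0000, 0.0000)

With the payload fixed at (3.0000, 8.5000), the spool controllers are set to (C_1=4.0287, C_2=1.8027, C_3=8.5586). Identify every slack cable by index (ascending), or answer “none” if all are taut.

cable 1: L_1 = ‖A_1−P‖ = 3.3541;  C_1 = 4.0287 → slack
cable 2: L_2 = ‖A_2−P‖ = 1.8028;  C_2 = 1.8027 → taut
cable 3: L_3 = ‖A_3−P‖ = 8.5586;  C_3 = 8.5586 → taut

1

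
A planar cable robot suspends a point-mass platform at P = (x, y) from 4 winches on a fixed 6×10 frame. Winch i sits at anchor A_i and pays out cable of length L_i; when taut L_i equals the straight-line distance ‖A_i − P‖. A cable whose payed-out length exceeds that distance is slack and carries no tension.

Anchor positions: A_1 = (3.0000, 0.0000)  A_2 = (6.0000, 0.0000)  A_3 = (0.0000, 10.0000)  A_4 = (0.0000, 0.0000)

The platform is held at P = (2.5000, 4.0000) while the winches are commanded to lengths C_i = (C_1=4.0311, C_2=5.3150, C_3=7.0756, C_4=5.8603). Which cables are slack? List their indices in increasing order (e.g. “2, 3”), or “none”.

3, 4

cable 1: L_1 = ‖A_1−P‖ = 4.0311;  C_1 = 4.0311 → taut
cable 2: L_2 = ‖A_2−P‖ = 5.3151;  C_2 = 5.3150 → taut
cable 3: L_3 = ‖A_3−P‖ = 6.5000;  C_3 = 7.0756 → slack
cable 4: L_4 = ‖A_4−P‖ = 4.7170;  C_4 = 5.8603 → slack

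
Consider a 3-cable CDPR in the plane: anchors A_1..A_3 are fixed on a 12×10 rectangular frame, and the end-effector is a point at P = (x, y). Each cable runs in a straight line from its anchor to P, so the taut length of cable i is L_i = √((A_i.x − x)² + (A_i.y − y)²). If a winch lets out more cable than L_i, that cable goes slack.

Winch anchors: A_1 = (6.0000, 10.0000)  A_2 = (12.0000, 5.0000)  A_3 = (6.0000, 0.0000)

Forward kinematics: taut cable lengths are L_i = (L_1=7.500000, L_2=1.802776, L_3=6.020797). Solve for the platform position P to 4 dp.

(10.5000, 4.0000)

each cable: (A_i−P)·(A_i−P) = L_i²; let k_i = ‖A_i‖²−L_i²
k_1 = 36.0000+100.0000−56.2500 = 79.7500
row 1: -12.0000x + 10.0000y = -86.0000  (k_2=165.7500)
row 2: 0.0000x + 20.0000y = 80.0000  (k_3=-0.2500)
Cramer on rows 1–2 → x = 10.5000, y = 4.0000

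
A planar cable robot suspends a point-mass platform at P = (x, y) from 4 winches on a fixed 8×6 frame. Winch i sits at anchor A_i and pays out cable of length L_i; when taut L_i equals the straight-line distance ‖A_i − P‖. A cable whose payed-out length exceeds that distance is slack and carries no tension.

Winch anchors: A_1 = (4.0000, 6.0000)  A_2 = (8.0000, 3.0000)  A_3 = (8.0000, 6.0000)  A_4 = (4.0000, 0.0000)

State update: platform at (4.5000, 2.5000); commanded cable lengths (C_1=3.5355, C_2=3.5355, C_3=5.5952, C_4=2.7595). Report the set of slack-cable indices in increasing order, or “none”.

3, 4

i=1: geometric 3.5355 vs commanded 3.5355 ⇒ taut
i=2: geometric 3.5355 vs commanded 3.5355 ⇒ taut
i=3: geometric 4.9497 vs commanded 5.5952 ⇒ slack
i=4: geometric 2.5495 vs commanded 2.7595 ⇒ slack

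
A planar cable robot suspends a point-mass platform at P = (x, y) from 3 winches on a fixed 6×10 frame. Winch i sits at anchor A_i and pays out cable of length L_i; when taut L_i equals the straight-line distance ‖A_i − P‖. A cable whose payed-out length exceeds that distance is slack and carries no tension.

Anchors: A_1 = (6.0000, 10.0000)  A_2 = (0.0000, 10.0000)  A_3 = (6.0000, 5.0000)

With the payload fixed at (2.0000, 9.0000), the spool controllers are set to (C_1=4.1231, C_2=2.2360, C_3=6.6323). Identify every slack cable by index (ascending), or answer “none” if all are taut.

3

i=1: geometric 4.1231 vs commanded 4.1231 ⇒ taut
i=2: geometric 2.2361 vs commanded 2.2360 ⇒ taut
i=3: geometric 5.6569 vs commanded 6.6323 ⇒ slack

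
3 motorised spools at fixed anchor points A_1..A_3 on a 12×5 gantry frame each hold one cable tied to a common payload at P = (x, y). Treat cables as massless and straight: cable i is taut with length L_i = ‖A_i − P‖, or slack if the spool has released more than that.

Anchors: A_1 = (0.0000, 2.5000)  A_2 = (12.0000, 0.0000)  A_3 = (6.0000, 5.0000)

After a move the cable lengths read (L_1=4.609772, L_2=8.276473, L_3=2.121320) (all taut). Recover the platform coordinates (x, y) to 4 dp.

(4.5000, 3.5000)

circle eqns → linear via eq_j − eq_1; set c_j = A_j·A_j − L_j²
c_1 = 0.0000+6.2500−21.2500 = -15.0000
-24.0000·x + 5.0000·y = c_1−c_2 = -90.5000
-12.0000·x − 5.0000·y = c_1−c_3 = -71.5000
solve first two rows → x=4.5000, y=3.5000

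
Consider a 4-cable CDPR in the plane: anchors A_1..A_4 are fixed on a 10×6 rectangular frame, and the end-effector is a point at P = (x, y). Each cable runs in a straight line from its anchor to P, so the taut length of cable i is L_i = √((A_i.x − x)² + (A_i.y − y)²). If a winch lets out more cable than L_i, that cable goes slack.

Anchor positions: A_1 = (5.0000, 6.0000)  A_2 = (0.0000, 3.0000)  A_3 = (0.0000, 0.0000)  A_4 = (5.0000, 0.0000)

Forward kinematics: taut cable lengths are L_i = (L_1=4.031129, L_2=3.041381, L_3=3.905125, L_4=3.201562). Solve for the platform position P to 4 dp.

(3.0000, 2.5000)

circle eqns → linear via eq_j − eq_1; set c_j = A_j·A_j − L_j²
c_1 = 25.0000+36.0000−16.2500 = 44.7500
10.0000·x + 6.0000·y = c_1−c_2 = 45.0000
10.0000·x + 12.0000·y = c_1−c_3 = 60.0000
0.0000·x + 12.0000·y = c_1−c_4 = 30.0000
solve first two rows → x=3.0000, y=2.5000
check cable 4: ‖A_4−P‖² = 10.2500 ≈ L_4² = 10.2500 ✓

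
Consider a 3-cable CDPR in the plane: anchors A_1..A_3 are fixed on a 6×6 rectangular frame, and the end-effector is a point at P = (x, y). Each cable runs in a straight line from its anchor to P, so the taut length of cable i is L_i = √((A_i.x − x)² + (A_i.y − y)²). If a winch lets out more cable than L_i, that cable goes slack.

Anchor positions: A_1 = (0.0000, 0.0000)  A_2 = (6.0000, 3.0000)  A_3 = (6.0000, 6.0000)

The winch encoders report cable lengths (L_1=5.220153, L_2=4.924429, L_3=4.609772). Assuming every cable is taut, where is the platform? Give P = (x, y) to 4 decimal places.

(1.5000, 5.0000)

expand ‖A_i−P‖²=L_i² and subtract eq 1 (q_i ≔ ‖A_i‖²−L_i²)
q_1 = 0.0000+0.0000−27.2500 = -27.2500
eq1−eq2 → [-12.0000  -6.0000]·P = -48.0000
eq1−eq3 → [-12.0000  -12.0000]·P = -78.0000
2×2 solve → P = (1.5000, 5.0000)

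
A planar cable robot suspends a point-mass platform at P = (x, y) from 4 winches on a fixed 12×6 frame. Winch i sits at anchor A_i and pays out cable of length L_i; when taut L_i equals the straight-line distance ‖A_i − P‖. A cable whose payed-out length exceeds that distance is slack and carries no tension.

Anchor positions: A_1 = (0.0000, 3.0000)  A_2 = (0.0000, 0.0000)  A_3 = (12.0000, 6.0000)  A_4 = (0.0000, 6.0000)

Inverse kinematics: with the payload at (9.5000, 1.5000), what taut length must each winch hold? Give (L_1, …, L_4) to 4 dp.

L_1: Δ = A_1−P = (-9.5000, 1.5000) → ‖Δ‖ = √92.5000 = 9.6177
L_2: Δ = A_2−P = (-9.5000, -1.5000) → ‖Δ‖ = √92.5000 = 9.6177
L_3: Δ = A_3−P = (2.5000, 4.5000) → ‖Δ‖ = √26.5000 = 5.1478
L_4: Δ = A_4−P = (-9.5000, 4.5000) → ‖Δ‖ = √110.5000 = 10.5119

(9.6177, 9.6177, 5.1478, 10.5119)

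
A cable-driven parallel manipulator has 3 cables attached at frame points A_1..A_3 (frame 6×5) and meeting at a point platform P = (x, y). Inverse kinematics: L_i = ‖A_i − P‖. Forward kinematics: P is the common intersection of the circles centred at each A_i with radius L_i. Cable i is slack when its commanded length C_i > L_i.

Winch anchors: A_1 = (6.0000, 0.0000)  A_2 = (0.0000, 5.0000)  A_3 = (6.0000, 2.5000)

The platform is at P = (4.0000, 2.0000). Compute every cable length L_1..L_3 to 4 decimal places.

L_1 = √((6.0000−4.0000)² + (0.0000−2.0000)²) = 2.8284
L_2 = √((0.0000−4.0000)² + (5.0000−2.0000)²) = 5.0000
L_3 = √((6.0000−4.0000)² + (2.5000−2.0000)²) = 2.0616

(2.8284, 5.0000, 2.0616)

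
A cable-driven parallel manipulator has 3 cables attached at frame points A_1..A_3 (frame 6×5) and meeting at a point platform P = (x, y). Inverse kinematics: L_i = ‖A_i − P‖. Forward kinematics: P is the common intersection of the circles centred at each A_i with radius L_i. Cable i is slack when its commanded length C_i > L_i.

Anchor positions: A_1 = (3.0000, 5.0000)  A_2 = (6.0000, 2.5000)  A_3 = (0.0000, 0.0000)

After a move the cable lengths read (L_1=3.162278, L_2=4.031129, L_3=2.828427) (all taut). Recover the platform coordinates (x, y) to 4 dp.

(2.0000, 2.0000)

circle eqns → linear via eq_j − eq_1; set q_j = A_j·A_j − L_j²
q_1 = 9.0000+25.0000−10.0000 = 24.0000
-6.0000·x + 5.0000·y = q_1−q_2 = -2.0000
6.0000·x + 10.0000·y = q_1−q_3 = 32.0000
solve first two rows → x=2.0000, y=2.0000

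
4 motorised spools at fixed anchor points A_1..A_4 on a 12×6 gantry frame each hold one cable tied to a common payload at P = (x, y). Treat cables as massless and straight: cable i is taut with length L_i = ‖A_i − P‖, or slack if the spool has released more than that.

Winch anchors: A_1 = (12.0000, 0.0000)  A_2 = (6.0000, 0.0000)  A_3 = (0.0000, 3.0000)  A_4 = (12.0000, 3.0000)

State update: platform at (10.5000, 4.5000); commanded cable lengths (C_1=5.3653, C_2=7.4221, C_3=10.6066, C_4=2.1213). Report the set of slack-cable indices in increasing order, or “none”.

1, 2

cable 1: √((1.5000)²+(-4.5000)²)=4.7434, C_1=5.3653: slack
cable 2: √((-4.5000)²+(-4.5000)²)=6.3640, C_2=7.4221: slack
cable 3: √((-10.5000)²+(-1.5000)²)=10.6066, C_3=10.6066: taut
cable 4: √((1.5000)²+(-1.5000)²)=2.1213, C_4=2.1213: taut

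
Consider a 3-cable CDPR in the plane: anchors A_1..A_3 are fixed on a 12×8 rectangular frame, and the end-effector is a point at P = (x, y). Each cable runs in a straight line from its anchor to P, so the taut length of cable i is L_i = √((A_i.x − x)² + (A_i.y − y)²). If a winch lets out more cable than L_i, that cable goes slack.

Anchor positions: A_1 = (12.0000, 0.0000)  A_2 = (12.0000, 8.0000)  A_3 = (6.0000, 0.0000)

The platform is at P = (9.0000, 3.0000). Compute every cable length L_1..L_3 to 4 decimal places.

L_1: Δ = A_1−P = (3.0000, -3.0000) → ‖Δ‖ = √18.0000 = 4.2426
L_2: Δ = A_2−P = (3.0000, 5.0000) → ‖Δ‖ = √34.0000 = 5.8310
L_3: Δ = A_3−P = (-3.0000, -3.0000) → ‖Δ‖ = √18.0000 = 4.2426

(4.2426, 5.8310, 4.2426)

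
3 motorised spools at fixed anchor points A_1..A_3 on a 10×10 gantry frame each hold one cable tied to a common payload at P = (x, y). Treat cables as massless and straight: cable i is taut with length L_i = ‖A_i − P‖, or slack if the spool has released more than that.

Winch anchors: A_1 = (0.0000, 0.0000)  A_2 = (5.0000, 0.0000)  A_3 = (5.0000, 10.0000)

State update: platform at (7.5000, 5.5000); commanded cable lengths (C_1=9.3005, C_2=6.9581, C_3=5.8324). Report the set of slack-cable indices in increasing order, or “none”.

i=1: geometric 9.3005 vs commanded 9.3005 ⇒ taut
i=2: geometric 6.0415 vs commanded 6.9581 ⇒ slack
i=3: geometric 5.1478 vs commanded 5.8324 ⇒ slack

2, 3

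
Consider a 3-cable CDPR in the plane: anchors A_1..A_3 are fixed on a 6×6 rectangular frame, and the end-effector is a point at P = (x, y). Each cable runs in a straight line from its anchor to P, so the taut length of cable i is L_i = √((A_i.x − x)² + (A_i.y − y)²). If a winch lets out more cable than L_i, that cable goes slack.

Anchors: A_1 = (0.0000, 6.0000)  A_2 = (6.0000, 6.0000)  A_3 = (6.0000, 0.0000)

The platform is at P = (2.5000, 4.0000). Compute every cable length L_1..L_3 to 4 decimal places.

(3.2016, 4.0311, 5.3151)

L_1: Δ = A_1−P = (-2.5000, 2.0000) → ‖Δ‖ = √10.2500 = 3.2016
L_2: Δ = A_2−P = (3.5000, 2.0000) → ‖Δ‖ = √16.2500 = 4.0311
L_3: Δ = A_3−P = (3.5000, -4.0000) → ‖Δ‖ = √28.2500 = 5.3151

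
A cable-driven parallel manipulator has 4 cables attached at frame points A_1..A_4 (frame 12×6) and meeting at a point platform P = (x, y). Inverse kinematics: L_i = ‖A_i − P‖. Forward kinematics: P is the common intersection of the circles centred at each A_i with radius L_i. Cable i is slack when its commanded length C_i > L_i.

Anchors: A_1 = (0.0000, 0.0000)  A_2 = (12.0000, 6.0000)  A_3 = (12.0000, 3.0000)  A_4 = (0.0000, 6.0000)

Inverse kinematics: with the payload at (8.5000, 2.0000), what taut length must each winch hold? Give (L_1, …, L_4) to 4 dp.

L_1 = √((0.0000−8.5000)² + (0.0000−2.0000)²) = 8.7321
L_2 = √((12.0000−8.5000)² + (6.0000−2.0000)²) = 5.3151
L_3 = √((12.0000−8.5000)² + (3.0000−2.0000)²) = 3.6401
L_4 = √((0.0000−8.5000)² + (6.0000−2.0000)²) = 9.3941

(8.7321, 5.3151, 3.6401, 9.3941)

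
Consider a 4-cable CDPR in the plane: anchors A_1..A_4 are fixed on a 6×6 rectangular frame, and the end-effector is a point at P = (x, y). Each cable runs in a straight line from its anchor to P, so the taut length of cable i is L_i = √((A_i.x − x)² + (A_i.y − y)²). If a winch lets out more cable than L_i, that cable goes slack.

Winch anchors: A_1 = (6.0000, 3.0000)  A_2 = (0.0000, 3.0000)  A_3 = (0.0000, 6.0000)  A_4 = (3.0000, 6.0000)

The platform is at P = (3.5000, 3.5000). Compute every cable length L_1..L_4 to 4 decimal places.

cable 1: Δx=2.5000, Δy=-0.5000; L_1 = √(Δx²+Δy²) = 2.5495
cable 2: Δx=-3.5000, Δy=-0.5000; L_2 = √(Δx²+Δy²) = 3.5355
cable 3: Δx=-3.5000, Δy=2.5000; L_3 = √(Δx²+Δy²) = 4.3012
cable 4: Δx=-0.5000, Δy=2.5000; L_4 = √(Δx²+Δy²) = 2.5495

(2.5495, 3.5355, 4.3012, 2.5495)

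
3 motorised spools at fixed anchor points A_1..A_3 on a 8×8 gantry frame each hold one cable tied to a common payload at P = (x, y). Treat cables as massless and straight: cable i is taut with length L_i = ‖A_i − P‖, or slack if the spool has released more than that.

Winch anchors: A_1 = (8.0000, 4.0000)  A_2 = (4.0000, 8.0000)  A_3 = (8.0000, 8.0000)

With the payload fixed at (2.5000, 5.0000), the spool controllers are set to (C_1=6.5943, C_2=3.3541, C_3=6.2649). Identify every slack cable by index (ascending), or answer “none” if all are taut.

i=1: geometric 5.5902 vs commanded 6.5943 ⇒ slack
i=2: geometric 3.3541 vs commanded 3.3541 ⇒ taut
i=3: geometric 6.2650 vs commanded 6.2649 ⇒ taut

1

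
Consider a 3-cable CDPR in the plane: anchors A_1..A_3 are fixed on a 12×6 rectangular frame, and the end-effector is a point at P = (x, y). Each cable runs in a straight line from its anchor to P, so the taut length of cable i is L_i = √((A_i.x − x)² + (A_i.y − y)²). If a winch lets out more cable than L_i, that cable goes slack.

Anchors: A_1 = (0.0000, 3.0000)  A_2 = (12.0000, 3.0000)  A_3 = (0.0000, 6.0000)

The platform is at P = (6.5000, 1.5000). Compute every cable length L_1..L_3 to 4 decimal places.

cable 1: Δx=-6.5000, Δy=1.5000; L_1 = √(Δx²+Δy²) = 6.6708
cable 2: Δx=5.5000, Δy=1.5000; L_2 = √(Δx²+Δy²) = 5.7009
cable 3: Δx=-6.5000, Δy=4.5000; L_3 = √(Δx²+Δy²) = 7.9057

(6.6708, 5.7009, 7.9057)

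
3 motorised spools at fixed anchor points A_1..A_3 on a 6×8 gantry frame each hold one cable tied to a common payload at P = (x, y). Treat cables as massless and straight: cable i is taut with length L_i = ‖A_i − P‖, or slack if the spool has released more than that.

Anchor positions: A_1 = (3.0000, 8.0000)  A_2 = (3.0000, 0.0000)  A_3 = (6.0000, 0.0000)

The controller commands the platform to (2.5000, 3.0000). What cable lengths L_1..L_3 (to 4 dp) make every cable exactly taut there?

L_1: Δ = A_1−P = (0.5000, 5.0000) → ‖Δ‖ = √25.2500 = 5.0249
L_2: Δ = A_2−P = (0.5000, -3.0000) → ‖Δ‖ = √9.2500 = 3.0414
L_3: Δ = A_3−P = (3.5000, -3.0000) → ‖Δ‖ = √21.2500 = 4.6098

(5.0249, 3.0414, 4.6098)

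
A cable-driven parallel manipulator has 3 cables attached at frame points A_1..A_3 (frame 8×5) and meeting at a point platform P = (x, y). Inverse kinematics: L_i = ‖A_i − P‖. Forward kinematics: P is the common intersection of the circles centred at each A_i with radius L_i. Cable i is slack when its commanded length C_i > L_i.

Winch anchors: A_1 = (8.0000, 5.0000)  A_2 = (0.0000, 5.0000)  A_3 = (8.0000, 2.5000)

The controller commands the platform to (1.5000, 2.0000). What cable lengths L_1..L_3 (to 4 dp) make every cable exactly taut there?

L_1: Δ = A_1−P = (6.5000, 3.0000) → ‖Δ‖ = √51.2500 = 7.1589
L_2: Δ = A_2−P = (-1.5000, 3.0000) → ‖Δ‖ = √11.2500 = 3.3541
L_3: Δ = A_3−P = (6.5000, 0.5000) → ‖Δ‖ = √42.5000 = 6.5192

(7.1589, 3.3541, 6.5192)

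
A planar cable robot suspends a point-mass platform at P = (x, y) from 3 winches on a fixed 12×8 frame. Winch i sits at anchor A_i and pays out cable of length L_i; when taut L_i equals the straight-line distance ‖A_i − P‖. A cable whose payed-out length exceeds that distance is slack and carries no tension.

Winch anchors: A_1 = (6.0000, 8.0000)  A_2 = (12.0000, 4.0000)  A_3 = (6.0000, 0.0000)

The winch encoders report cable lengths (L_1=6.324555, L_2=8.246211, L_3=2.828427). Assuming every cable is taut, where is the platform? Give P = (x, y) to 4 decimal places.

each cable: (A_i−P)·(A_i−P) = L_i²; let q_i = ‖A_i‖²−L_i²
q_1 = 36.0000+64.0000−40.0000 = 60.0000
row 1: -12.0000x + 8.0000y = -32.0000  (q_2=92.0000)
row 2: 0.0000x + 16.0000y = 32.0000  (q_3=28.0000)
Cramer on rows 1–2 → x = 4.0000, y = 2.0000

(4.0000, 2.0000)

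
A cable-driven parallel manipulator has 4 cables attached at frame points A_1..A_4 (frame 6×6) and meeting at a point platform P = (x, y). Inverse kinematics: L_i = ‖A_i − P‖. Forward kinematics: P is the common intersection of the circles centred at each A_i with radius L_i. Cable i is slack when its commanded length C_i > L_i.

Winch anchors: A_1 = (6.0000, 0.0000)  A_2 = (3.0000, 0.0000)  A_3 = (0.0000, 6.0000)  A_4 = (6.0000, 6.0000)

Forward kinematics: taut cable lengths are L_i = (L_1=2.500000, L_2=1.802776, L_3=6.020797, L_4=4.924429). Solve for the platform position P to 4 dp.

(4.0000, 1.5000)

circle eqns → linear via eq_j − eq_1; set c_j = A_j·A_j − L_j²
c_1 = 36.0000+0.0000−6.2500 = 29.7500
6.0000·x + 0.0000·y = c_1−c_2 = 24.0000
12.0000·x − 12.0000·y = c_1−c_3 = 30.0000
0.0000·x − 12.0000·y = c_1−c_4 = -18.0000
solve first two rows → x=4.0000, y=1.5000
check cable 4: ‖A_4−P‖² = 24.2500 ≈ L_4² = 24.2500 ✓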